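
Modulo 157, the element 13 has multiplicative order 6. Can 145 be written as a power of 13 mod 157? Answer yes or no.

yes

⟨13⟩ has order 6; its elements mod 157 are {1, 12, 13, 144, 145, 156}.
145 is in this set.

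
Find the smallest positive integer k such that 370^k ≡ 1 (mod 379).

378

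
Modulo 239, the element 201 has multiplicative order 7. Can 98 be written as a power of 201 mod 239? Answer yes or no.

yes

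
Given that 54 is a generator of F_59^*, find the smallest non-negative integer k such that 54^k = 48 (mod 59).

38

Baby-step giant-step with m = ceil(sqrt(58)) = 8.
Baby table (54^j mod 59 for j=0..7):
  0:1  1:54  2:25  3:52  4:35  5:2  6:49  7:50
Giant step factor: 54^(-8) ≡ 21 (mod 59).
Scan 48·21^i mod 59 for i = 0, 1, …:
  i=0: 48   i=1: 5   i=2: 46   i=3: 22
  i=4: 49
Match at i=4, j=6: k = 4·8 + 6 = 38.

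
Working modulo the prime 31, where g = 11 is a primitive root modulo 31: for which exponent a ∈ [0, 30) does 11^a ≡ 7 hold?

26

Successive powers of 11 modulo 31:
  11^0=1  11^1=11  11^2=28  11^3=29  11^4=9  11^5=6
  11^6=4  11^7=13  11^8=19  11^9=23  11^10=5  11^11=24
  11^12=16  11^13=21  11^14=14  11^15=30  11^16=20  11^17=3
  11^18=2  11^19=22  11^20=25  11^21=27  11^22=18  11^23=12
  11^24=8  11^25=26  11^26=7
So 11^26 ≡ 7 (mod 31), giving a = 26.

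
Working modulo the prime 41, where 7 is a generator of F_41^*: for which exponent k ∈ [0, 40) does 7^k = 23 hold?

Successive powers of 7 modulo 41:
  7^0=1  7^1=7  7^2=8  7^3=15  7^4=23
So 7^4 ≡ 23 (mod 41), giving k = 4.

4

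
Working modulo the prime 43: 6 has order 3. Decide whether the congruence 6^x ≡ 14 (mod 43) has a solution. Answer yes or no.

no

⟨6⟩ has order 3; its elements mod 43 are {1, 6, 36}.
14 is not in this set.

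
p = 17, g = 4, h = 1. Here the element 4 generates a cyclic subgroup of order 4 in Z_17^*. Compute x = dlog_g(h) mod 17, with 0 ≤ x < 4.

Successive powers of 4 modulo 17:
  4^0=1
So 4^0 ≡ 1 (mod 17), giving x = 0.

0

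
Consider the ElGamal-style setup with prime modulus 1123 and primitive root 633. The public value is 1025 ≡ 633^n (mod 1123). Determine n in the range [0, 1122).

904

Baby-step giant-step with m = ceil(sqrt(1122)) = 34.
Baby table (633^j mod 1123 for j=0..33):
  0:1  1:633  2:901  3:972  4:995  5:955  6:341  7:237
  8:662  9:167  10:149  11:1108  12:612  13:1084  14:19  15:797
  16:274  17:500  18:937  19:177  20:864  21:11  22:225  23:927
  24:585  25:838  26:398  27:382  28:361  29:544  30:714  31:516
  32:958  33:1117
Giant step factor: 633^(-34) ≡ 89 (mod 1123).
Scan 1025·89^i mod 1123 for i = 0, 1, …:
  i=0: 1025   i=1: 262   i=2: 858   i=3: 1121
  i=4: 945   i=5: 1003   i=6: 550   i=7: 661
  i=8: 433   i=9: 355     …   i=25: 1057
  i=26: 864
Match at i=26, j=20: n = 26·34 + 20 = 904.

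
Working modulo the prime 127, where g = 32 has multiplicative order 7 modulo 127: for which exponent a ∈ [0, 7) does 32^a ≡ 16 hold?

5

Successive powers of 32 modulo 127:
  32^0=1  32^1=32  32^2=8  32^3=2  32^4=64  32^5=16
So 32^5 ≡ 16 (mod 127), giving a = 5.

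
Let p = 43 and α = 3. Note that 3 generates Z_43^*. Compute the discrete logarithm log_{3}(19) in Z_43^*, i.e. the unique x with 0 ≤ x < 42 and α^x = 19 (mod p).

19

Baby-step giant-step with m = ceil(sqrt(42)) = 7.
Baby table (3^j mod 43 for j=0..6):
  0:1  1:3  2:9  3:27  4:38  5:28  6:41
Giant step factor: 3^(-7) ≡ 7 (mod 43).
Scan 19·7^i mod 43 for i = 0, 1, …:
  i=0: 19   i=1: 4   i=2: 28
Match at i=2, j=5: x = 2·7 + 5 = 19.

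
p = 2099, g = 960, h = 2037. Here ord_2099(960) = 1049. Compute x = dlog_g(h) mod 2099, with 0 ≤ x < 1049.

491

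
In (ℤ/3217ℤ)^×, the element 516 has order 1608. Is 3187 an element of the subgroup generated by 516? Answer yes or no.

3187 ∈ ⟨516⟩ iff 3187^1608 ≡ 1 (mod 3217), since |⟨516⟩| = 1608.
3187^1608 mod 3217 = 3216.
Since 3216 ≠ 1, 3187 does not lie in the subgroup.

no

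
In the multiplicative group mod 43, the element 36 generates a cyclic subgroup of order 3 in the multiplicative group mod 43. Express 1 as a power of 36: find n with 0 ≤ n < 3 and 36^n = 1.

0

Successive powers of 36 modulo 43:
  36^0=1
So 36^0 ≡ 1 (mod 43), giving n = 0.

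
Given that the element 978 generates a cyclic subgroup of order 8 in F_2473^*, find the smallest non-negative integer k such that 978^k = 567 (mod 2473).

6

Successive powers of 978 modulo 2473:
  978^0=1  978^1=978  978^2=1906  978^3=1899  978^4=2472  978^5=1495
  978^6=567
So 978^6 ≡ 567 (mod 2473), giving k = 6.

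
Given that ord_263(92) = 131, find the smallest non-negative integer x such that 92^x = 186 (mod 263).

Baby-step giant-step with m = ceil(sqrt(131)) = 12.
Baby table (92^j mod 263 for j=0..11):
  0:1  1:92  2:48  3:208  4:200  5:253  6:132  7:46
  8:24  9:104  10:100  11:258
Giant step factor: 92^(-12) ≡ 4 (mod 263).
Scan 186·4^i mod 263 for i = 0, 1, …:
  i=0: 186   i=1: 218   i=2: 83   i=3: 69
  i=4: 13   i=5: 52   i=6: 208
Match at i=6, j=3: x = 6·12 + 3 = 75.

75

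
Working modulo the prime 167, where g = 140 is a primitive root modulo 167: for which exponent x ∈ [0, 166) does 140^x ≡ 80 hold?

25

Successive powers of 140 modulo 167:
  140^0=1  140^1=140  140^2=61  140^3=23  140^4=47  140^5=67
  140^6=28  140^7=79  140^8=38  140^9=143  140^10=147  140^11=39
  140^12=116  140^13=41  140^14=62  140^15=163  140^16=108  140^17=90
  140^18=75  140^19=146  140^20=66  140^21=55  140^22=18  140^23=15
  140^24=96  140^25=80
So 140^25 ≡ 80 (mod 167), giving x = 25.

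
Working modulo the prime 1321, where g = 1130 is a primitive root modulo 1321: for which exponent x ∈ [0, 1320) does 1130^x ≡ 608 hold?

243

Baby-step giant-step with m = ceil(sqrt(1320)) = 37.
Baby table (1130^j mod 1321 for j=0..36):
  0:1  1:1130  2:814  3:404  4:775  5:1248  6:733  7:23
  8:891  9:228  10:45  11:652  12:963  13:1007  14:529  15:678
  16:1281  17:1035  18:465  19:1013  20:704  21:278  22:1063  23:401
  24:27  25:127  26:842  27:340  28:1110  29:671  30:1297  31:621
  32:279  33:872  34:1215  35:431  36:902
Giant step factor: 1130^(-37) ≡ 347 (mod 1321).
Scan 608·347^i mod 1321 for i = 0, 1, …:
  i=0: 608   i=1: 937   i=2: 173   i=3: 586
  i=4: 1229   i=5: 1101   i=6: 278
Match at i=6, j=21: x = 6·37 + 21 = 243.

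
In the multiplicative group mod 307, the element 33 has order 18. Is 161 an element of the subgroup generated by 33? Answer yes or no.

161 ∈ ⟨33⟩ iff 161^18 ≡ 1 (mod 307), since |⟨33⟩| = 18.
161^18 mod 307 = 269.
Since 269 ≠ 1, 161 does not lie in the subgroup.

no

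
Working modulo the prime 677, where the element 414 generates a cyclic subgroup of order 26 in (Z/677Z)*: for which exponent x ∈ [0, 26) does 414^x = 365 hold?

24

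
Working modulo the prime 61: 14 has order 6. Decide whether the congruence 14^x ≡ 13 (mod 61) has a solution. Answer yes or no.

13 ∈ ⟨14⟩ iff 13^6 ≡ 1 (mod 61), since |⟨14⟩| = 6.
13^6 mod 61 = 1.
Since 1 = 1, 13 lies in the subgroup.

yes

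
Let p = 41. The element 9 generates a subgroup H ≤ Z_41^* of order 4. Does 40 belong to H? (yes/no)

⟨9⟩ has order 4; its elements mod 41 are {1, 9, 32, 40}.
40 is in this set.

yes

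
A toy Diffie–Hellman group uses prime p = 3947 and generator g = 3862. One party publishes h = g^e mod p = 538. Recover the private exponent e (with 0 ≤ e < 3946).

2432

Baby-step giant-step with m = ceil(sqrt(3946)) = 63.
Baby table (3862^j mod 3947 for j=0..62):
  0:1  1:3862  2:3278  3:1607  4:1550  5:2448  6:1111  7:293
  8:2724  9:1333  10:1158  11:245  12:2857  13:1869  14:2962  15:838
  16:3763  17:3799  18:739  19:337  20:2931  21:3473  22:820  23:1346
  24:53  25:3389  26:66  27:2284  28:3210  29:3440  30:3625  31:3688
  32:2280  33:3550  34:2169  35:1144  36:1435  37:382  38:3053  39:997
  40:2089  41:50  42:3644  43:2073  44:1410  45:2507  46:43  47:292
  48:2809  49:2002  50:3498  51:2642  52:409  53:758  54:2669  55:2061
  56:2430  57:2641  58:494  59:1427  60:1062  61:511  62:3929
Giant step factor: 3862^(-63) ≡ 2572 (mod 3947).
Scan 538·2572^i mod 3947 for i = 0, 1, …:
  i=0: 538   i=1: 2286   i=2: 2509   i=3: 3750
  i=4: 2479   i=5: 1583   i=6: 2119   i=7: 3208
  i=8: 1746   i=9: 2973     …   i=37: 1789
  i=38: 3053
Match at i=38, j=38: e = 38·63 + 38 = 2432.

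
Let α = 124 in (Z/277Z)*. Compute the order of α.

The order of 124 must divide p − 1 = 276 = 2^2 · 3 · 23.
Divisors: 1, 2, 3, 4, 6, 12, 23, 46, 69, 92, 138, 276.
Check each in increasing order: 124^1 ≡ 124;  124^2 ≡ 141;  124^3 ≡ 33;  124^4 ≡ 214;  124^6 ≡ 258;  124^12 ≡ 84;  124^23 ≡ 182;  124^46 ≡ 161;  124^69 ≡ 217;  124^92 ≡ 160;  124^138 ≡ 276;  124^276 ≡ 1.
Smallest exponent giving 1 is 276.

276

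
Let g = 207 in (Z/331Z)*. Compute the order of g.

The order of 207 must divide p − 1 = 330 = 2 · 3 · 5 · 11.
Divisors: 1, 2, 3, 5, 6, 10, 11, 15, 22, 30, 33, 55, 66, 110, 165, 330.
Check each in increasing order: 207^1 ≡ 207;  207^2 ≡ 150;  207^3 ≡ 267;  207^5 ≡ 330;  207^6 ≡ 124;  207^10 ≡ 1.
Smallest exponent giving 1 is 10.

10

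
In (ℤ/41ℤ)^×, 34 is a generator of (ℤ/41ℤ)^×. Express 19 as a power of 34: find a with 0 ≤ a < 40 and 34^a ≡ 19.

Successive powers of 34 modulo 41:
  34^0=1  34^1=34  34^2=8  34^3=26  34^4=23  34^5=3
  34^6=20  34^7=24  34^8=37  34^9=28  34^10=9  34^11=19
So 34^11 ≡ 19 (mod 41), giving a = 11.

11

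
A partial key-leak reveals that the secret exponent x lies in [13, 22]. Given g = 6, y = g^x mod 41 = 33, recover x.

18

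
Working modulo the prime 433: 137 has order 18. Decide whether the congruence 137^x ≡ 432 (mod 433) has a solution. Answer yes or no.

432 ∈ ⟨137⟩ iff 432^18 ≡ 1 (mod 433), since |⟨137⟩| = 18.
432^18 mod 433 = 1.
Since 1 = 1, 432 lies in the subgroup.

yes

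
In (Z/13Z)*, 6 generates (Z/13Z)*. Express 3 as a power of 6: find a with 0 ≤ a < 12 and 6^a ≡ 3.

Successive powers of 6 modulo 13:
  6^0=1  6^1=6  6^2=10  6^3=8  6^4=9  6^5=2
  6^6=12  6^7=7  6^8=3
So 6^8 ≡ 3 (mod 13), giving a = 8.

8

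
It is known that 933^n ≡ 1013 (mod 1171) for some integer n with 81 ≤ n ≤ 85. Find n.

Compute 933^81 mod 1171 = 1013, then multiply by 933 repeatedly:
  933^81=1013
Found 1013 at exponent 81.

81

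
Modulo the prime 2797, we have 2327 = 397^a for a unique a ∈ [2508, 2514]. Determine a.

2514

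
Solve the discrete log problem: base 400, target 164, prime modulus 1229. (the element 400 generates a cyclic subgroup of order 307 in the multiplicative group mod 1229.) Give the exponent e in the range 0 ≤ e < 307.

118

Baby-step giant-step with m = ceil(sqrt(307)) = 18.
Baby table (400^j mod 1229 for j=0..17):
  0:1  1:400  2:230  3:1054  4:53  5:307  6:1129  7:557
  8:351  9:294  10:845  11:25  12:168  13:834  14:541  15:96
  16:301  17:1187
Giant step factor: 400^(-18) ≡ 1117 (mod 1229).
Scan 164·1117^i mod 1229 for i = 0, 1, …:
  i=0: 164   i=1: 67   i=2: 1099   i=3: 1041
  i=4: 163   i=5: 179   i=6: 845
Match at i=6, j=10: e = 6·18 + 10 = 118.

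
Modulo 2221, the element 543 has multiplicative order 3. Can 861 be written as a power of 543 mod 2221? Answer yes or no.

no

861 ∈ ⟨543⟩ iff 861^3 ≡ 1 (mod 2221), since |⟨543⟩| = 3.
861^3 mod 2221 = 1959.
Since 1959 ≠ 1, 861 does not lie in the subgroup.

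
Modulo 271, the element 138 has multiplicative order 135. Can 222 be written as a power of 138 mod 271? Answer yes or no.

no

222 ∈ ⟨138⟩ iff 222^135 ≡ 1 (mod 271), since |⟨138⟩| = 135.
222^135 mod 271 = 270.
Since 270 ≠ 1, 222 does not lie in the subgroup.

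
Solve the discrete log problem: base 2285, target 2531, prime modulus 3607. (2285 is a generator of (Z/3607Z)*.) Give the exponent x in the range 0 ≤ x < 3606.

Baby-step giant-step with m = ceil(sqrt(3606)) = 61.
Baby table (2285^j mod 3607 for j=0..60):
  0:1  1:2285  2:1896  3:353  4:2244  5:1993  6:1971  7:2199
  8:164  9:3219  10:742  11:180  12:102  13:2222  14:2221  15:3543
  16:1647  17:1294  18:2657  19:664  20:2300  21:101  22:3544  23:325
  24:3190  25:3010  26:2908  27:686  28:2072  29:2136  30:489  31:2802
  32:145  33:3088  34:788  35:687  36:750  37:425  38:842  39:1439
  40:2138  41:1452  42:2987  43:851  44:362  45:1167  46:1022  47:1541
  48:753  49:66  50:2923  51:2498  52:1656  53:217  54:1686  55:234
  56:854  57:3  58:3248  59:2081  60:1059
Giant step factor: 2285^(-61) ≡ 2028 (mod 3607).
Scan 2531·2028^i mod 3607 for i = 0, 1, …:
  i=0: 2531   i=1: 107   i=2: 576   i=3: 3067
  i=4: 1408   i=5: 2287   i=6: 3041   i=7: 2785
  i=8: 3025   i=9: 2800     …   i=32: 3501
  i=33: 1452
Match at i=33, j=41: x = 33·61 + 41 = 2054.

2054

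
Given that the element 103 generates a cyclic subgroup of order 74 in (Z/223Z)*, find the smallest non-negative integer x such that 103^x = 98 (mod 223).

8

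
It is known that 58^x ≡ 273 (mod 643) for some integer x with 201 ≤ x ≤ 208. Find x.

Compute 58^201 mod 643 = 120, then multiply by 58 repeatedly:
  58^201=120  58^202=530  58^203=519  58^204=524  58^205=171
  58^206=273
Found 273 at exponent 206.

206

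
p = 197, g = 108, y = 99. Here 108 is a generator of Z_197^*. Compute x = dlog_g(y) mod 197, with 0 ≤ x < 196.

155

Baby-step giant-step with m = ceil(sqrt(196)) = 14.
Baby table (108^j mod 197 for j=0..13):
  0:1  1:108  2:41  3:94  4:105  5:111  6:168  7:20
  8:190  9:32  10:107  11:130  12:53  13:11
Giant step factor: 108^(-14) ≡ 33 (mod 197).
Scan 99·33^i mod 197 for i = 0, 1, …:
  i=0: 99   i=1: 115   i=2: 52   i=3: 140
  i=4: 89   i=5: 179   i=6: 194   i=7: 98
  i=8: 82   i=9: 145   i=10: 57   i=11: 108
Match at i=11, j=1: x = 11·14 + 1 = 155.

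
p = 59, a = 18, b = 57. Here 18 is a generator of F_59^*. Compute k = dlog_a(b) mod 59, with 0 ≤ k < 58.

Baby-step giant-step with m = ceil(sqrt(58)) = 8.
Baby table (18^j mod 59 for j=0..7):
  0:1  1:18  2:29  3:50  4:15  5:34  6:22  7:42
Giant step factor: 18^(-8) ≡ 16 (mod 59).
Scan 57·16^i mod 59 for i = 0, 1, …:
  i=0: 57   i=1: 27   i=2: 19   i=3: 9
  i=4: 26   i=5: 3   i=6: 48   i=7: 1
Match at i=7, j=0: k = 7·8 + 0 = 56.

56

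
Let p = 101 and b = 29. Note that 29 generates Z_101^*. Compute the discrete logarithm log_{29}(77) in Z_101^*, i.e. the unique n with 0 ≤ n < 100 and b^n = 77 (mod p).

42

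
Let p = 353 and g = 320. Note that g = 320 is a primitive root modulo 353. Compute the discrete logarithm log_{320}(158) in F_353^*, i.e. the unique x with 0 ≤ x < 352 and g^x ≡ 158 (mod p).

51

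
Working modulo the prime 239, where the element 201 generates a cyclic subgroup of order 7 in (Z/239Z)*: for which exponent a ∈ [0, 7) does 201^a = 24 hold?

5

Successive powers of 201 modulo 239:
  201^0=1  201^1=201  201^2=10  201^3=98  201^4=100  201^5=24
So 201^5 ≡ 24 (mod 239), giving a = 5.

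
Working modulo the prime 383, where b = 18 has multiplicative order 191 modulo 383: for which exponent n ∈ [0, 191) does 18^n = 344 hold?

Baby-step giant-step with m = ceil(sqrt(191)) = 14.
Baby table (18^j mod 383 for j=0..13):
  0:1  1:18  2:324  3:87  4:34  5:229  6:292  7:277
  8:7  9:126  10:353  11:226  12:238  13:71
Giant step factor: 18^(-14) ≡ 288 (mod 383).
Scan 344·288^i mod 383 for i = 0, 1, …:
  i=0: 344   i=1: 258   i=2: 2   i=3: 193
  i=4: 49   i=5: 324
Match at i=5, j=2: n = 5·14 + 2 = 72.

72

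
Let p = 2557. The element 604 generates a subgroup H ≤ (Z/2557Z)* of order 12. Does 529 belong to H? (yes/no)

no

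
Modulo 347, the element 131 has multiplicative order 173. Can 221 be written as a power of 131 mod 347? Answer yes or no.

no

221 ∈ ⟨131⟩ iff 221^173 ≡ 1 (mod 347), since |⟨131⟩| = 173.
221^173 mod 347 = 346.
Since 346 ≠ 1, 221 does not lie in the subgroup.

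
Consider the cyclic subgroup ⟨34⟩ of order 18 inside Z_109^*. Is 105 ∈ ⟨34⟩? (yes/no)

yes

105 ∈ ⟨34⟩ iff 105^18 ≡ 1 (mod 109), since |⟨34⟩| = 18.
105^18 mod 109 = 1.
Since 1 = 1, 105 lies in the subgroup.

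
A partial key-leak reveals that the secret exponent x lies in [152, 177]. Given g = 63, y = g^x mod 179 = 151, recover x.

Compute 63^152 mod 179 = 151, then multiply by 63 repeatedly:
  63^152=151
Found 151 at exponent 152.

152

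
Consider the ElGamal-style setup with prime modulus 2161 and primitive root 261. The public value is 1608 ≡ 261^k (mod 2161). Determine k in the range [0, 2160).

1368

Baby-step giant-step with m = ceil(sqrt(2160)) = 47.
Baby table (261^j mod 2161 for j=0..46):
  0:1  1:261  2:1130  3:1034  4:1910  5:1480  6:1622  7:1947
  8:332  9:212  10:1307  11:1850  12:947  13:813  14:415  15:265
  16:13  17:1232  18:1724  19:476  20:1059  21:1952  22:1637  23:1540
  24:2155  25:595  26:1864  27:279  28:1506  29:1925  30:1073  31:1284
  32:169  33:889  34:802  35:1866  36:801  37:1605  38:1832  39:571
  40:2083  41:1252  42:461  43:1466  44:129  45:1254  46:983
Giant step factor: 261^(-47) ≡ 1628 (mod 2161).
Scan 1608·1628^i mod 2161 for i = 0, 1, …:
  i=0: 1608   i=1: 853   i=2: 1322   i=3: 2021
  i=4: 1146   i=5: 745   i=6: 539   i=7: 126
  i=8: 1994   i=9: 410     …   i=28: 1769
  i=29: 1480
Match at i=29, j=5: k = 29·47 + 5 = 1368.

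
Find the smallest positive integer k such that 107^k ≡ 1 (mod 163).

The order of 107 must divide p − 1 = 162 = 2 · 3^4.
Divisors: 1, 2, 3, 6, 9, 18, 27, 54, 81, 162.
Check each in increasing order: 107^1 ≡ 107;  107^2 ≡ 39;  107^3 ≡ 98;  107^6 ≡ 150;  107^9 ≡ 30;  107^18 ≡ 85;  107^27 ≡ 105;  107^54 ≡ 104;  107^81 ≡ 162;  107^162 ≡ 1.
Smallest exponent giving 1 is 162.

162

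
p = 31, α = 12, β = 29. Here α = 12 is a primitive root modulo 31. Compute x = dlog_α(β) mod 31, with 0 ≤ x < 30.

Successive powers of 12 modulo 31:
  12^0=1  12^1=12  12^2=20  12^3=23  12^4=28  12^5=26
  12^6=2  12^7=24  12^8=9  12^9=15  12^10=25  12^11=21
  12^12=4  12^13=17  12^14=18  12^15=30  12^16=19  12^17=11
  12^18=8  12^19=3  12^20=5  12^21=29
So 12^21 ≡ 29 (mod 31), giving x = 21.

21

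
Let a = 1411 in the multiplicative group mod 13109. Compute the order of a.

The order of 1411 must divide p − 1 = 13108 = 2^2 · 29 · 113.
Divisors: 1, 2, 4, 29, 58, 113, 116, 226, 452, 3277, 6554, 13108.
Check each in increasing order: 1411^1 ≡ 1411;  1411^2 ≡ 11462;  1411^4 ≡ 12155;  1411^29 ≡ 11429;  1411^58 ≡ 3965;  1411^113 ≡ 8789;  1411^116 ≡ 3534;  1411^226 ≡ 8293;  1411^452 ≡ 4035;  1411^3277 ≡ 13108;  1411^6554 ≡ 1.
Smallest exponent giving 1 is 6554.

6554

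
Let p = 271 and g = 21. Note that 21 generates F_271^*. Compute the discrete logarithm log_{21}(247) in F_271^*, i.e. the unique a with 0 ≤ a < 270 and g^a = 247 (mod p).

Baby-step giant-step with m = ceil(sqrt(270)) = 17.
Baby table (21^j mod 271 for j=0..16):
  0:1  1:21  2:170  3:47  4:174  5:131  6:41  7:48
  8:195  9:30  10:88  11:222  12:55  13:71  14:136  15:146
  16:85
Giant step factor: 21^(-17) ≡ 75 (mod 271).
Scan 247·75^i mod 271 for i = 0, 1, …:
  i=0: 247   i=1: 97   i=2: 229   i=3: 102
  i=4: 62   i=5: 43   i=6: 244   i=7: 143
  i=8: 156   i=9: 47
Match at i=9, j=3: a = 9·17 + 3 = 156.

156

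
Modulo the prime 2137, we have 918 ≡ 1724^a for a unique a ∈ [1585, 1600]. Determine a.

Compute 1724^1585 mod 2137 = 1006, then multiply by 1724 repeatedly:
  1724^1585=1006  1724^1586=1237  1724^1587=1999  1724^1588=1432  1724^1589=533
  1724^1590=2119  1724^1591=1023  1724^1592=627  1724^1593=1763  1724^1594=598
  1724^1595=918
Found 918 at exponent 1595.

1595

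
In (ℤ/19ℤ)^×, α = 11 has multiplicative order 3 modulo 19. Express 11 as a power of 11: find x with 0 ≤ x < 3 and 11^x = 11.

Successive powers of 11 modulo 19:
  11^0=1  11^1=11
So 11^1 ≡ 11 (mod 19), giving x = 1.

1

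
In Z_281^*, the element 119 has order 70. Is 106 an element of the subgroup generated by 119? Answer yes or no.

no

106 ∈ ⟨119⟩ iff 106^70 ≡ 1 (mod 281), since |⟨119⟩| = 70.
106^70 mod 281 = 280.
Since 280 ≠ 1, 106 does not lie in the subgroup.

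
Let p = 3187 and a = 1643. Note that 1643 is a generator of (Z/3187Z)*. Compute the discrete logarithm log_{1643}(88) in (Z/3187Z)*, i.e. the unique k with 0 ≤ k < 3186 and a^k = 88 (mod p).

513

Baby-step giant-step with m = ceil(sqrt(3186)) = 57.
Baby table (1643^j mod 3187 for j=0..56):
  0:1  1:1643  2:60  3:2970  4:413  5:2915  6:2471  7:2802
  8:1658  9:2396  10:683  11:345  12:2736  13:1578  14:1623  15:2257
  16:1770  17:1566  18:1029  19:1537  20:1187  21:2984  22:1106  23:568
  24:2620  25:2210  26:1037  27:1933  28:1667  29:1248  30:1223  31:1579
  32:79  33:2317  34:1553  35:1979  36:757  37:821  38:802  39:1455
  40:315  41:1251  42:2965  43:1759  44:2615  45:369  46:737  47:3018
  48:2789  49:2608  50:1616  51:317  52:1350  53:3085  54:1325  55:254
  56:3012
Giant step factor: 1643^(-57) ≡ 1848 (mod 3187).
Scan 88·1848^i mod 3187 for i = 0, 1, …:
  i=0: 88   i=1: 87   i=2: 1426   i=3: 2786
  i=4: 1523   i=5: 383   i=6: 270   i=7: 1788
  i=8: 2492   i=9: 1
Match at i=9, j=0: k = 9·57 + 0 = 513.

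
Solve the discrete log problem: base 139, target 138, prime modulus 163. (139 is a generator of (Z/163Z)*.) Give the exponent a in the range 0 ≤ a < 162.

33

Baby-step giant-step with m = ceil(sqrt(162)) = 13.
Baby table (139^j mod 163 for j=0..12):
  0:1  1:139  2:87  3:31  4:71  5:89  6:146  7:82
  8:151  9:125  10:97  11:117  12:126
Giant step factor: 139^(-13) ≡ 67 (mod 163).
Scan 138·67^i mod 163 for i = 0, 1, …:
  i=0: 138   i=1: 118   i=2: 82
Match at i=2, j=7: a = 2·13 + 7 = 33.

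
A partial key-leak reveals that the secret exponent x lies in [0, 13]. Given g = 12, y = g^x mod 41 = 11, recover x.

Compute 12^0 mod 41 = 1, then multiply by 12 repeatedly:
  12^0=1  12^1=12  12^2=21  12^3=6  12^4=31
  12^5=3  12^6=36  12^7=22  12^8=18  12^9=11
Found 11 at exponent 9.

9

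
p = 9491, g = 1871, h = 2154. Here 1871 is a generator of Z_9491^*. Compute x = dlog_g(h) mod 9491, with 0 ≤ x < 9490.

321

Baby-step giant-step with m = ceil(sqrt(9490)) = 98.
Baby table (1871^j mod 9491 for j=0..97):
  0:1  1:1871  2:7953  3:7666  4:2185  5:7005  6:8775  7:8086
  8:252  9:6433  10:1555  11:5159  12:142  13:9425  14:9388  15:6598
  16:6558  17:7646  18:2729  19:9292  20:7311  21:2350  22:2517  23:1771
  24:1182  25:119  26:4356  27:6798  28:1118  29:3758  30:7878  31:215
  32:3643  33:1515  34:6247  35:4716  36:6497  37:7407  38:1637  39:6725
  40:6900  41:2140  42:8229  43:2057  44:4792  45:6328  46:4411  47:5302
  48:1947  49:7784  50:4670  51:5850  52:2227  53:168  54:1125  55:7364
  56:6603  57:6422  58:9447  59:3095  60:1235  61:4372  62:8261  63:4983
  64:3031  65:4874  66:7894  67:1678  68:7508  69:788  70:3243  71:2904
  72:4532  73:3909  74:5669  75:5252  76:3307  77:8756  78:1010  79:1001
  80:3144  81:7495  82:4938  83:4255  84:7647  85:4600  86:7754  87:5486
  88:4535  89:31  90:1055  91:9268  92:371  93:1298  94:8353  95:6277
  96:3900  97:7812
Giant step factor: 1871^(-98) ≡ 7203 (mod 9491).
Scan 2154·7203^i mod 9491 for i = 0, 1, …:
  i=0: 2154   i=1: 6968   i=2: 2096   i=3: 6798
Match at i=3, j=27: x = 3·98 + 27 = 321.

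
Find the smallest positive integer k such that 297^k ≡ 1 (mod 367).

183

The order of 297 must divide p − 1 = 366 = 2 · 3 · 61.
Divisors: 1, 2, 3, 6, 61, 122, 183, 366.
Check each in increasing order: 297^1 ≡ 297;  297^2 ≡ 129;  297^3 ≡ 145;  297^6 ≡ 106;  297^61 ≡ 83;  297^122 ≡ 283;  297^183 ≡ 1.
Smallest exponent giving 1 is 183.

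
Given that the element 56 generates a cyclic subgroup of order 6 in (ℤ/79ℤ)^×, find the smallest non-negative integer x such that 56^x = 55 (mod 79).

Successive powers of 56 modulo 79:
  56^0=1  56^1=56  56^2=55
So 56^2 ≡ 55 (mod 79), giving x = 2.

2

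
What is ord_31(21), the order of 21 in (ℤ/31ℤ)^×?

30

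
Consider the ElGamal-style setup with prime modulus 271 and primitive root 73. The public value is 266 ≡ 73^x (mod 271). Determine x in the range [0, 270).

Baby-step giant-step with m = ceil(sqrt(270)) = 17.
Baby table (73^j mod 271 for j=0..16):
  0:1  1:73  2:180  3:132  4:151  5:183  6:80  7:149
  8:37  9:262  10:156  11:6  12:167  13:267  14:250  15:93
  16:14
Giant step factor: 73^(-17) ≡ 118 (mod 271).
Scan 266·118^i mod 271 for i = 0, 1, …:
  i=0: 266   i=1: 223   i=2: 27   i=3: 205
  i=4: 71   i=5: 248   i=6: 267
Match at i=6, j=13: x = 6·17 + 13 = 115.

115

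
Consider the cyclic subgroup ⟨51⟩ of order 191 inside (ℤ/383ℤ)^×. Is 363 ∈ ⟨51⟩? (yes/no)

yes

363 ∈ ⟨51⟩ iff 363^191 ≡ 1 (mod 383), since |⟨51⟩| = 191.
363^191 mod 383 = 1.
Since 1 = 1, 363 lies in the subgroup.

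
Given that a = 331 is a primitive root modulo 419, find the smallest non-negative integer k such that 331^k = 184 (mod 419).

Baby-step giant-step with m = ceil(sqrt(418)) = 21.
Baby table (331^j mod 419 for j=0..20):
  0:1  1:331  2:202  3:241  4:161  5:78  6:259  7:253
  8:362  9:407  10:218  11:90  12:41  13:163  14:321  15:244
  16:316  17:265  18:144  19:317  20:177
Giant step factor: 331^(-21) ≡ 132 (mod 419).
Scan 184·132^i mod 419 for i = 0, 1, …:
  i=0: 184   i=1: 405   i=2: 247   i=3: 341
  i=4: 179   i=5: 164   i=6: 279   i=7: 375
  i=8: 58   i=9: 114   i=10: 383   i=11: 276
  i=12: 398   i=13: 161
Match at i=13, j=4: k = 13·21 + 4 = 277.

277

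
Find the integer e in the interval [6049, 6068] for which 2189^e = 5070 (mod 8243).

Compute 2189^6049 mod 8243 = 2515, then multiply by 2189 repeatedly:
  2189^6049=2515  2189^6050=7254  2189^6051=2988  2189^6052=4033  2189^6053=8227
  2189^6054=6191  2189^6055=607  2189^6056=1600  2189^6057=7368  2189^6058=5244
  2189^6059=4860  2189^6060=5070
Found 5070 at exponent 6060.

6060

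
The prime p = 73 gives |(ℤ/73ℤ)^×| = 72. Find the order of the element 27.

The order of 27 must divide p − 1 = 72 = 2^3 · 3^2.
Divisors: 1, 2, 3, 4, 6, 8, 9, 12, 18, 24, 36, 72.
Check each in increasing order: 27^1 ≡ 27;  27^2 ≡ 72;  27^3 ≡ 46;  27^4 ≡ 1.
Smallest exponent giving 1 is 4.

4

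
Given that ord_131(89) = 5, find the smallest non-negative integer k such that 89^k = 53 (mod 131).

4

Successive powers of 89 modulo 131:
  89^0=1  89^1=89  89^2=61  89^3=58  89^4=53
So 89^4 ≡ 53 (mod 131), giving k = 4.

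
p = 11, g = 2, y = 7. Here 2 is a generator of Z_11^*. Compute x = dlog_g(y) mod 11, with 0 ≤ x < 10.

Successive powers of 2 modulo 11:
  2^0=1  2^1=2  2^2=4  2^3=8  2^4=5  2^5=10
  2^6=9  2^7=7
So 2^7 ≡ 7 (mod 11), giving x = 7.

7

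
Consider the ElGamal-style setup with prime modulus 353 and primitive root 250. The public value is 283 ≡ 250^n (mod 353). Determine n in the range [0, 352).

132

Baby-step giant-step with m = ceil(sqrt(352)) = 19.
Baby table (250^j mod 353 for j=0..18):
  0:1  1:250  2:19  3:161  4:8  5:235  6:152  7:229
  8:64  9:115  10:157  11:67  12:159  13:214  14:197  15:183
  16:213  17:300  18:164
Giant step factor: 250^(-19) ≡ 129 (mod 353).
Scan 283·129^i mod 353 for i = 0, 1, …:
  i=0: 283   i=1: 148   i=2: 30   i=3: 340
  i=4: 88   i=5: 56   i=6: 164
Match at i=6, j=18: n = 6·19 + 18 = 132.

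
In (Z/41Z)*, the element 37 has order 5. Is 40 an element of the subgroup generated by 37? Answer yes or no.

⟨37⟩ has order 5; its elements mod 41 are {1, 10, 16, 18, 37}.
40 is not in this set.

no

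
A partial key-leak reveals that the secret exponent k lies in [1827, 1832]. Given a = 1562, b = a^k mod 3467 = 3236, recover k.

1832

Compute 1562^1827 mod 3467 = 2050, then multiply by 1562 repeatedly:
  1562^1827=2050  1562^1828=2059  1562^1829=2249  1562^1830=867  1562^1831=2124
  1562^1832=3236
Found 3236 at exponent 1832.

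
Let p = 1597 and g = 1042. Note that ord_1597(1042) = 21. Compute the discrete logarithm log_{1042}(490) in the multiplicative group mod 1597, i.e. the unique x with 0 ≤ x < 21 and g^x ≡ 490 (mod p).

17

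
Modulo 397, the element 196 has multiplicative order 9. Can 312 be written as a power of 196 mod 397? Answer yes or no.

312 ∈ ⟨196⟩ iff 312^9 ≡ 1 (mod 397), since |⟨196⟩| = 9.
312^9 mod 397 = 1.
Since 1 = 1, 312 lies in the subgroup.

yes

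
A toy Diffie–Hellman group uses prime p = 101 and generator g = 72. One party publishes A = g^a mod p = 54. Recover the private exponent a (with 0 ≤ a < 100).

88

Baby-step giant-step with m = ceil(sqrt(100)) = 10.
Baby table (72^j mod 101 for j=0..9):
  0:1  1:72  2:33  3:53  4:79  5:32  6:82  7:46
  8:80  9:3
Giant step factor: 72^(-10) ≡ 65 (mod 101).
Scan 54·65^i mod 101 for i = 0, 1, …:
  i=0: 54   i=1: 76   i=2: 92   i=3: 21
  i=4: 52   i=5: 47   i=6: 25   i=7: 9
  i=8: 80
Match at i=8, j=8: a = 8·10 + 8 = 88.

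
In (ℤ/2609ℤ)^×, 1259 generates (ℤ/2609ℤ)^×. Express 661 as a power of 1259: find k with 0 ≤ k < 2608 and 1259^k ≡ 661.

2303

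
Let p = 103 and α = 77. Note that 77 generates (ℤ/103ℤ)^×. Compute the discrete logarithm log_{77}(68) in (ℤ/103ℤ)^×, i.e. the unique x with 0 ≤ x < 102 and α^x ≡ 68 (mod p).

4

Baby-step giant-step with m = ceil(sqrt(102)) = 11.
Baby table (77^j mod 103 for j=0..10):
  0:1  1:77  2:58  3:37  4:68  5:86  6:30  7:44
  8:92  9:80  10:83
Giant step factor: 77^(-11) ≡ 62 (mod 103).
Scan 68·62^i mod 103 for i = 0, 1, …:
  i=0: 68
Match at i=0, j=4: x = 0·11 + 4 = 4.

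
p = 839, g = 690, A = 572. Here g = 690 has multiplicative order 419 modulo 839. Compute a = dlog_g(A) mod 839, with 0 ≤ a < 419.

285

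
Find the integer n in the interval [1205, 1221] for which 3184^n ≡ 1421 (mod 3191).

1218

Compute 3184^1205 mod 3191 = 3036, then multiply by 3184 repeatedly:
  3184^1205=3036  3184^1206=1085  3184^1207=1978  3184^1208=2109  3184^1209=1192
  3184^1210=1229  3184^1211=970  3184^1212=2783  3184^1213=2856  3184^1214=2345
  3184^1215=2731  3184^1216=29  3184^1217=2988  3184^1218=1421
Found 1421 at exponent 1218.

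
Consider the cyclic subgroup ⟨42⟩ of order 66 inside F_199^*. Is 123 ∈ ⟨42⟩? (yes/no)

123 ∈ ⟨42⟩ iff 123^66 ≡ 1 (mod 199), since |⟨42⟩| = 66.
123^66 mod 199 = 1.
Since 1 = 1, 123 lies in the subgroup.

yes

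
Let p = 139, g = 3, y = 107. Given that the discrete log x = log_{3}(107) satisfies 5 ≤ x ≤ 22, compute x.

22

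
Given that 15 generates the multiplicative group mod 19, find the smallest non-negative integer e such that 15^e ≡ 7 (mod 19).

12

Successive powers of 15 modulo 19:
  15^0=1  15^1=15  15^2=16  15^3=12  15^4=9  15^5=2
  15^6=11  15^7=13  15^8=5  15^9=18  15^10=4  15^11=3
  15^12=7
So 15^12 ≡ 7 (mod 19), giving e = 12.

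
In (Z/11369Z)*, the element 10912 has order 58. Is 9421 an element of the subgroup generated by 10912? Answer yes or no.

no

9421 ∈ ⟨10912⟩ iff 9421^58 ≡ 1 (mod 11369), since |⟨10912⟩| = 58.
9421^58 mod 11369 = 7758.
Since 7758 ≠ 1, 9421 does not lie in the subgroup.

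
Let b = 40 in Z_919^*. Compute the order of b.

The order of 40 must divide p − 1 = 918 = 2 · 3^3 · 17.
Divisors: 1, 2, 3, 6, 9, 17, 18, 27, 34, 51, 54, 102, 153, 306, 459, 918.
Check each in increasing order: 40^1 ≡ 40;  40^2 ≡ 681;  40^3 ≡ 589;  40^6 ≡ 458;  40^9 ≡ 495;  40^17 ≡ 267;  40^18 ≡ 571;  40^27 ≡ 512;  40^34 ≡ 526;  40^51 ≡ 754;  40^54 ≡ 229;  40^102 ≡ 574;  40^153 ≡ 866;  40^306 ≡ 52;  40^459 ≡ 1.
Smallest exponent giving 1 is 459.

459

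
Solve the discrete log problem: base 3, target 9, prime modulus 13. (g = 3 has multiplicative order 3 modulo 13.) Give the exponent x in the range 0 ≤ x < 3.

Successive powers of 3 modulo 13:
  3^0=1  3^1=3  3^2=9
So 3^2 ≡ 9 (mod 13), giving x = 2.

2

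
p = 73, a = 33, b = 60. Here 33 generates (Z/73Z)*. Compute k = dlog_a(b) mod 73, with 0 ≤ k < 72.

Baby-step giant-step with m = ceil(sqrt(72)) = 9.
Baby table (33^j mod 73 for j=0..8):
  0:1  1:33  2:67  3:21  4:36  5:20  6:3  7:26
  8:55
Giant step factor: 33^(-9) ≡ 51 (mod 73).
Scan 60·51^i mod 73 for i = 0, 1, …:
  i=0: 60   i=1: 67
Match at i=1, j=2: k = 1·9 + 2 = 11.

11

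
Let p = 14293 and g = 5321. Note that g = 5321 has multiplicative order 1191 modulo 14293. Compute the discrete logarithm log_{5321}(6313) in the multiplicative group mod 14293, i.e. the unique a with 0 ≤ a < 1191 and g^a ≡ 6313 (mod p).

349

Baby-step giant-step with m = ceil(sqrt(1191)) = 35.
Baby table (5321^j mod 14293 for j=0..34):
  0:1  1:5321  2:12901  3:11235  4:8109  5:11715  6:3742  7:1033
  8:8081  9:5657  10:14132  11:899  12:9717  13:6376  14:9407  15:561
  16:12137  17:5203  18:13915  19:3975  20:11628  21:12484  22:7793  23:2560
  24:531  25:9730  26:4084  27:5604  28:3686  29:3210  30:275  31:5389
  32:3111  33:2337  34:267
Giant step factor: 5321^(-35) ≡ 10138 (mod 14293).
Scan 6313·10138^i mod 14293 for i = 0, 1, …:
  i=0: 6313   i=1: 11433   i=2: 5817   i=3: 14121
  i=4: 10   i=5: 1329   i=6: 9396   i=7: 8096
  i=8: 6842   i=9: 267
Match at i=9, j=34: a = 9·35 + 34 = 349.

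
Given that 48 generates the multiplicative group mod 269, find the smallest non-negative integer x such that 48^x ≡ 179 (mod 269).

69

Baby-step giant-step with m = ceil(sqrt(268)) = 17.
Baby table (48^j mod 269 for j=0..16):
  0:1  1:48  2:152  3:33  4:239  5:174  6:13  7:86
  8:93  9:160  10:148  11:110  12:169  13:42  14:133  15:197
  16:41
Giant step factor: 48^(-17) ≡ 19 (mod 269).
Scan 179·19^i mod 269 for i = 0, 1, …:
  i=0: 179   i=1: 173   i=2: 59   i=3: 45
  i=4: 48
Match at i=4, j=1: x = 4·17 + 1 = 69.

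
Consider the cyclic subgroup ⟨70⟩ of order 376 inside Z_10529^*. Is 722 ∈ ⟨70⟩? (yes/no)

yes

722 ∈ ⟨70⟩ iff 722^376 ≡ 1 (mod 10529), since |⟨70⟩| = 376.
722^376 mod 10529 = 1.
Since 1 = 1, 722 lies in the subgroup.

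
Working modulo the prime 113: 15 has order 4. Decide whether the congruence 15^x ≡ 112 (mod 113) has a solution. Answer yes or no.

112 ∈ ⟨15⟩ iff 112^4 ≡ 1 (mod 113), since |⟨15⟩| = 4.
112^4 mod 113 = 1.
Since 1 = 1, 112 lies in the subgroup.

yes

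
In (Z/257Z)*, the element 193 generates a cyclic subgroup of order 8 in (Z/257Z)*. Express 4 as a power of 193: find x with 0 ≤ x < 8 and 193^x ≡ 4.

7

Successive powers of 193 modulo 257:
  193^0=1  193^1=193  193^2=241  193^3=253  193^4=256  193^5=64
  193^6=16  193^7=4
So 193^7 ≡ 4 (mod 257), giving x = 7.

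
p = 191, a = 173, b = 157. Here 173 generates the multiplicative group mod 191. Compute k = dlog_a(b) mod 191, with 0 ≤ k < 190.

37

Baby-step giant-step with m = ceil(sqrt(190)) = 14.
Baby table (173^j mod 191 for j=0..13):
  0:1  1:173  2:133  3:89  4:117  5:186  6:90  7:99
  8:128  9:179  10:25  11:123  12:78  13:124
Giant step factor: 173^(-14) ≡ 156 (mod 191).
Scan 157·156^i mod 191 for i = 0, 1, …:
  i=0: 157   i=1: 44   i=2: 179
Match at i=2, j=9: k = 2·14 + 9 = 37.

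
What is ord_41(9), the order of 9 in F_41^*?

The order of 9 must divide p − 1 = 40 = 2^3 · 5.
Divisors: 1, 2, 4, 5, 8, 10, 20, 40.
Check each in increasing order: 9^1 ≡ 9;  9^2 ≡ 40;  9^4 ≡ 1.
Smallest exponent giving 1 is 4.

4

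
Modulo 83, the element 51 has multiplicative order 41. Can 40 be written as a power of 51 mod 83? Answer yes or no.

yes

40 ∈ ⟨51⟩ iff 40^41 ≡ 1 (mod 83), since |⟨51⟩| = 41.
40^41 mod 83 = 1.
Since 1 = 1, 40 lies in the subgroup.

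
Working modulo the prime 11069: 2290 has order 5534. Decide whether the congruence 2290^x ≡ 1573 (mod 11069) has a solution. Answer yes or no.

no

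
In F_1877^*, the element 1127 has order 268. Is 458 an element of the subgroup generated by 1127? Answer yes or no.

yes

458 ∈ ⟨1127⟩ iff 458^268 ≡ 1 (mod 1877), since |⟨1127⟩| = 268.
458^268 mod 1877 = 1.
Since 1 = 1, 458 lies in the subgroup.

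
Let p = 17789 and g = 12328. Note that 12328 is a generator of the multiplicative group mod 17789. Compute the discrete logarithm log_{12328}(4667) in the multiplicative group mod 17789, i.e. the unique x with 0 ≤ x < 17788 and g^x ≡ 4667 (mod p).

5149

Baby-step giant-step with m = ceil(sqrt(17788)) = 134.
Baby table (12328^j mod 17789 for j=0..133):
  0:1  1:12328  2:8157  3:16068  4:5789  5:15113  6:8867  7:16760
  8:15834  9:2855  10:9798  11:2434  12:14098  13:1614  14:9290  15:1538
  16:15179  17:4221  18:3663  19:8982  20:11360  21:11072  22:619  23:17340
  24:14896  25:2041  26:7802  27:15722  28:9661  29:3453  30:17296  31:6134
  32:16702  33:12370  34:10052  35:2882  36:4663  37:9205  38:3209  39:15605
  40:8194  41:9690  42:5185  43:4803  44:9592  45:6693  46:5922  47:360
  48:8619  49:1335  50:3055  51:2727  52:15035  53:7889  54:3129  55:7760
  56:13827  57:5058  58:4579  59:5415  60:11792  61:68  62:2221  63:3217
  64:7495  65:2294  66:13711  67:15919  68:1184  69:9372  70:16250  71:8071
  72:5411  73:15847  74:3018  75:9105  76:15639  77:410  78:2404  79:38
  80:5950  81:7553  82:5758  83:6514  84:5046  85:16744  86:14265  87:14655
  88:1756  89:16544  90:3547  91:2054  92:7965  93:15029  94:5077  95:7554
  96:297  97:14671  98:3325  99:4744  100:11589  101:5733  102:727  103:14589
  104:6402  105:11852  106:10399  107:11338  108:6691  109:16844  110:1835  111:12061
  112:7546  113:8407  114:2782  115:17093  116:11799  117:15208  118:5953  119:8959
  120:12440  121:1351  122:4624  123:8716  124:5288  125:11568  126:13680  127:7320
  128:15152  129:9356  130:14681  131:2082  132:15158  133:12168
Giant step factor: 12328^(-134) ≡ 13118 (mod 17789).
Scan 4667·13118^i mod 17789 for i = 0, 1, …:
  i=0: 4667   i=1: 9757   i=2: 471   i=3: 5795
  i=4: 6413   i=5: 1553   i=6: 3849   i=7: 6000
  i=8: 9464   i=9: 17110     …   i=37: 2124
  i=38: 5058
Match at i=38, j=57: x = 38·134 + 57 = 5149.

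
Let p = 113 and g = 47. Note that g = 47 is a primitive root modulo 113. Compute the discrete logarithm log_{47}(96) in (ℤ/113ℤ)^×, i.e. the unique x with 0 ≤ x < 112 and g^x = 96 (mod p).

Baby-step giant-step with m = ceil(sqrt(112)) = 11.
Baby table (47^j mod 113 for j=0..10):
  0:1  1:47  2:62  3:89  4:2  5:94  6:11  7:65
  8:4  9:75  10:22
Giant step factor: 47^(-11) ≡ 20 (mod 113).
Scan 96·20^i mod 113 for i = 0, 1, …:
  i=0: 96   i=1: 112   i=2: 93   i=3: 52
  i=4: 23   i=5: 8   i=6: 47
Match at i=6, j=1: x = 6·11 + 1 = 67.

67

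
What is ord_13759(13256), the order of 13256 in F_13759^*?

13758

The order of 13256 must divide p − 1 = 13758 = 2 · 3 · 2293.
Divisors: 1, 2, 3, 6, 2293, 4586, 6879, 13758.
Check each in increasing order: 13256^1 ≡ 13256;  13256^2 ≡ 5347;  13256^3 ≡ 7223;  13256^6 ≡ 11360;  13256^2293 ≡ 13046;  13256^4586 ≡ 13045;  13256^6879 ≡ 13758;  13256^13758 ≡ 1.
Smallest exponent giving 1 is 13758.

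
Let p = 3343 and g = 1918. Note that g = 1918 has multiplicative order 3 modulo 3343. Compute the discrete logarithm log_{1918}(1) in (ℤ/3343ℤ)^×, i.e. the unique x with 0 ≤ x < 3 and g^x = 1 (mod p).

0

Successive powers of 1918 modulo 3343:
  1918^0=1
So 1918^0 ≡ 1 (mod 3343), giving x = 0.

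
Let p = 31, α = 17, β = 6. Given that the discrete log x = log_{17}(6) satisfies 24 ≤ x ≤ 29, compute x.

25

Compute 17^24 mod 31 = 4, then multiply by 17 repeatedly:
  17^24=4  17^25=6
Found 6 at exponent 25.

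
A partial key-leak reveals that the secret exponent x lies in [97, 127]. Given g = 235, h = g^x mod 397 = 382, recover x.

Compute 235^97 mod 397 = 197, then multiply by 235 repeatedly:
  235^97=197  235^98=243  235^99=334  235^100=281  235^101=133
  235^102=289  235^103=28  235^104=228  235^105=382
Found 382 at exponent 105.

105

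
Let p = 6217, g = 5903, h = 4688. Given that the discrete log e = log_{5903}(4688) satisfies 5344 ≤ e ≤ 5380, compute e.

5362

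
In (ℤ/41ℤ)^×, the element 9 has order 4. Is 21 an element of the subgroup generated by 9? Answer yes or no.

no

21 ∈ ⟨9⟩ iff 21^4 ≡ 1 (mod 41), since |⟨9⟩| = 4.
21^4 mod 41 = 18.
Since 18 ≠ 1, 21 does not lie in the subgroup.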